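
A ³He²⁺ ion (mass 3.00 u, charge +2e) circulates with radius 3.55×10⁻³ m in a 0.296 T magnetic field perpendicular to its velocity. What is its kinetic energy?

KE ≈ 1.14×10⁻¹⁷ J

v = |q|Br/m, then KE = ½mv² = (qBr)²/(2m).
v = (3.204×10⁻¹⁹)(0.296)(3.55×10⁻³)/4.983×10⁻²⁷ ≈ 6.756×10⁴ m/s.
KE = ½(4.983×10⁻²⁷)(6.756×10⁴)² ≈ 1.14×10⁻¹⁷ J.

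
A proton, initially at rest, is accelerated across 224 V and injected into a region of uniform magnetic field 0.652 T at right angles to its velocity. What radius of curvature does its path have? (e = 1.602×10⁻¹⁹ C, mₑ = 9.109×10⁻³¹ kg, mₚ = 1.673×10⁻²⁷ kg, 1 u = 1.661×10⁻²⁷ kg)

Acceleration: |q|V = ½mv² ⇒ v = √(2|q|V/m) = √(2·1.602×10⁻¹⁹·224/1.673×10⁻²⁷) ≈ 2.071×10⁵ m/s.
In the field: r = mv/(|q|B) = (1.673×10⁻²⁷)(2.071×10⁵)/((1.602×10⁻¹⁹)(0.652)) ≈ 3.32×10⁻³ m.

r ≈ 3.32×10⁻³ m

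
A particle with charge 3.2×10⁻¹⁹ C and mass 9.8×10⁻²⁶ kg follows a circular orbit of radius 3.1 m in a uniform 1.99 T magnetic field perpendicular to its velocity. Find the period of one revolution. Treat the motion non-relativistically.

The cyclotron period depends only on m, q, B: T = 2πm/(|q|B).
T = 2π(9.8×10⁻²⁶)/((3.2×10⁻¹⁹)(1.99)) ≈ 9.67×10⁻⁷ s.

T ≈ 9.67×10⁻⁷ s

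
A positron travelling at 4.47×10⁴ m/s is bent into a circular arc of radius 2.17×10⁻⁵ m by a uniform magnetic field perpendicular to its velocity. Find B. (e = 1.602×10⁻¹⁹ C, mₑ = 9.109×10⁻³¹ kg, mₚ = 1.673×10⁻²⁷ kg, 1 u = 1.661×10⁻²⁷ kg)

From |q|vB = mv²/r, B = mv/(|q|r).
B = (9.109×10⁻³¹)(4.47×10⁴)/((1.602×10⁻¹⁹)(2.17×10⁻⁵)) ≈ 0.0117 T.

B ≈ 0.0117 T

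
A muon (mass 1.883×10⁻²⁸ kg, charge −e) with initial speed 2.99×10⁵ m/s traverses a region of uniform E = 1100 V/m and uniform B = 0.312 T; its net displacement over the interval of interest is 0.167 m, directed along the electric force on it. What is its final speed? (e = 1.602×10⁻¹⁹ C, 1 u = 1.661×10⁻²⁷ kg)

v_f ≈ 6.34×10⁵ m/s

B does no work; ΔKE = |q|E d.
½mv_f² = ½mv₀² + |q|Ed = ½(1.883×10⁻²⁸)(2.99×10⁵)² + (1.602×10⁻¹⁹)(1100)(0.167) ≈ 8.417×10⁻¹⁸ J + 2.943×10⁻¹⁷ J ≈ 3.785×10⁻¹⁷ J.
v_f = √(2·3.785×10⁻¹⁷/1.883×10⁻²⁸) ≈ 6.34×10⁵ m/s.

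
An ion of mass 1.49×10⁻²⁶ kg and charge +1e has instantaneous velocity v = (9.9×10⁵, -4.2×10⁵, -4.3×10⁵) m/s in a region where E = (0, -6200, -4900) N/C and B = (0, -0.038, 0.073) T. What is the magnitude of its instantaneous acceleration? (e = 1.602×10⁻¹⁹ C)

v×B = (-4.70×10⁴, -7.23×10⁴, -3.76×10⁴) N/C.
E + v×B = (-4.70×10⁴, -7.85×10⁴, -4.25×10⁴) N/C.
F = q(E + v×B) = (1.602×10⁻¹⁹ C)·(-4.70×10⁴, -7.85×10⁴, -4.25×10⁴) = (-7.53×10⁻¹⁵, -1.26×10⁻¹⁴, -6.81×10⁻¹⁵) N.
|a| = |F|/m = 1.616×10⁻¹⁴/1.49×10⁻²⁶ ≈ 1.08×10¹² m/s².

|a| ≈ 1.08×10¹² m/s²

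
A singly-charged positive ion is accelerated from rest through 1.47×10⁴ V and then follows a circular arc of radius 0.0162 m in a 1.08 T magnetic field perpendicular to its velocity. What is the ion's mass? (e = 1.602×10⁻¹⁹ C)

Combine |q|V = ½mv² and r = mv/(|q|B): eliminate v to get m = qB²r²/(2V).
m = (1.602×10⁻¹⁹)(1.08)²(0.0162)²/(2·1.47×10⁴) ≈ 1.67×10⁻²⁷ kg.

m ≈ 1.67×10⁻²⁷ kg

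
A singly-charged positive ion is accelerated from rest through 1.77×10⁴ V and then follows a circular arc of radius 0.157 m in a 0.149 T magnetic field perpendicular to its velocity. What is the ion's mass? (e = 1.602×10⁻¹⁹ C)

Combine |q|V = ½mv² and r = mv/(|q|B): eliminate v to get m = qB²r²/(2V).
m = (1.602×10⁻¹⁹)(0.149)²(0.157)²/(2·1.77×10⁴) ≈ 2.48×10⁻²⁷ kg.

m ≈ 2.48×10⁻²⁷ kg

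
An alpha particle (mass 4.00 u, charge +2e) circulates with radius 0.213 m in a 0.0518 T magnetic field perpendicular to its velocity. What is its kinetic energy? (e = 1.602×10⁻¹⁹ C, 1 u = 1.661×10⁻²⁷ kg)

KE ≈ 9.40×10⁻¹⁶ J

v = |q|Br/m, then KE = ½mv² = (qBr)²/(2m).
v = (3.204×10⁻¹⁹)(0.0518)(0.213)/6.644×10⁻²⁷ ≈ 5.321×10⁵ m/s.
KE = ½(6.644×10⁻²⁷)(5.321×10⁵)² ≈ 9.40×10⁻¹⁶ J.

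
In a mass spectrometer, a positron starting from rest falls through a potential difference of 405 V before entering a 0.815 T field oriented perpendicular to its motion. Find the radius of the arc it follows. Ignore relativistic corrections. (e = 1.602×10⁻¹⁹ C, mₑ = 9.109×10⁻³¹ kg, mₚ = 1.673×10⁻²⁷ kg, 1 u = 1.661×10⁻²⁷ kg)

r ≈ 8.33×10⁻⁵ m

Acceleration: |q|V = ½mv² ⇒ v = √(2|q|V/m) = √(2·1.602×10⁻¹⁹·405/9.109×10⁻³¹) ≈ 1.194×10⁷ m/s.
In the field: r = mv/(|q|B) = (9.109×10⁻³¹)(1.194×10⁷)/((1.602×10⁻¹⁹)(0.815)) ≈ 8.33×10⁻⁵ m.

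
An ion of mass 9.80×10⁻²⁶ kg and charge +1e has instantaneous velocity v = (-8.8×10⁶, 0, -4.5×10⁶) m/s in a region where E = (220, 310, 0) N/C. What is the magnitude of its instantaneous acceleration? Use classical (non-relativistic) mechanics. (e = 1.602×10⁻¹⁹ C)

Only an electric field acts, so F = qE = (1.602×10⁻¹⁹ C)·(220, 310, 0) = (3.52×10⁻¹⁷, 4.97×10⁻¹⁷, 0) N.
|a| = |F|/m = 6.090×10⁻¹⁷/9.80×10⁻²⁶ ≈ 6.21×10⁸ m/s².

|a| ≈ 6.21×10⁸ m/s²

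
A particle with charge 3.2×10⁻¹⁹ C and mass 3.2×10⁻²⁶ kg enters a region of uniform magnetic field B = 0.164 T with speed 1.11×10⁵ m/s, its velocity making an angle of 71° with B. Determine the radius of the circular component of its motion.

r ≈ 0.0640 m

v⊥ = v sinθ = 1.11×10⁵·sin71° ≈ 1.050×10⁵ m/s.
r = m v⊥/(|q|B) = (3.2×10⁻²⁶)(1.050×10⁵)/((3.2×10⁻¹⁹)(0.164)) ≈ 0.0640 m.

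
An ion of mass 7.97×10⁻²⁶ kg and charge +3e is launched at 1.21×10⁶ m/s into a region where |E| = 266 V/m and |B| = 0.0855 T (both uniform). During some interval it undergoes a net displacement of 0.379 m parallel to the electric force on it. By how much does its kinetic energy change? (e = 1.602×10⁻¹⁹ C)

ΔKE ≈ 4.85×10⁻¹⁷ J

The magnetic force is always ⟂ v and does no work; only the electric force changes KE.
ΔKE = F_E · d = |q|E d = (4.806×10⁻¹⁹)(266)(0.379) ≈ 4.85×10⁻¹⁷ J.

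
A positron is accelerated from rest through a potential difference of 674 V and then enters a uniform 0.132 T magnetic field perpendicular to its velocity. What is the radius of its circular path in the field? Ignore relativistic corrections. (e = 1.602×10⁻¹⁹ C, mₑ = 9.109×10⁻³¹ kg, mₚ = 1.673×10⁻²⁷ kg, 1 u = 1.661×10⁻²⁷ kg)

r ≈ 6.63×10⁻⁴ m

Acceleration: |q|V = ½mv² ⇒ v = √(2|q|V/m) = √(2·1.602×10⁻¹⁹·674/9.109×10⁻³¹) ≈ 1.540×10⁷ m/s.
In the field: r = mv/(|q|B) = (9.109×10⁻³¹)(1.540×10⁷)/((1.602×10⁻¹⁹)(0.132)) ≈ 6.63×10⁻⁴ m.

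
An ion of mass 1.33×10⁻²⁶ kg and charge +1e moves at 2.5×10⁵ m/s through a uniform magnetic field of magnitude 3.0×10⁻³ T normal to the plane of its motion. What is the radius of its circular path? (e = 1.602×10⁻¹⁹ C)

r ≈ 6.9 m

The magnetic force provides the centripetal force: |q|vB = mv²/r.
r = mv/(|q|B) = (1.33×10⁻²⁶)(2.5×10⁵)/((1.602×10⁻¹⁹)(3.0×10⁻³)) ≈ 6.9 m.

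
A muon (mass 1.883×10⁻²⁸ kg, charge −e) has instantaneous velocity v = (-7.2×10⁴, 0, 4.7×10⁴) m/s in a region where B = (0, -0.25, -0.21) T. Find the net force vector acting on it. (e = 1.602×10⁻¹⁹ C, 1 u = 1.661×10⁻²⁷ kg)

v×B = (1.18×10⁴, -1.51×10⁴, 1.80×10⁴) N/C.
F = q v×B = (−1.602×10⁻¹⁹ C)·(1.18×10⁴, -1.51×10⁴, 1.80×10⁴) = (-1.88×10⁻¹⁵, 2.42×10⁻¹⁵, -2.88×10⁻¹⁵) N.

F ≈ (-1.88×10⁻¹⁵, 2.42×10⁻¹⁵, -2.88×10⁻¹⁵) N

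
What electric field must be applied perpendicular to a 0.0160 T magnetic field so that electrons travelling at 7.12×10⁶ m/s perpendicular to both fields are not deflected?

E = 1.14×10⁵ V/m

For straight-line motion qE = qvB, so E = vB.
E = 7.12×10⁶ × 0.0160 = 1.14×10⁵ V/m.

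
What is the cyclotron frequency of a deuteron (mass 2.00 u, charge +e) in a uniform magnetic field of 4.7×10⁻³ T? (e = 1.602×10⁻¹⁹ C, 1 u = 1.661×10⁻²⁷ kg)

f = |q|B/(2πm).
f = (1.602×10⁻¹⁹)(4.7×10⁻³)/(2π·3.322×10⁻²⁷) ≈ 3.6×10⁴ Hz.

f ≈ 3.6×10⁴ Hz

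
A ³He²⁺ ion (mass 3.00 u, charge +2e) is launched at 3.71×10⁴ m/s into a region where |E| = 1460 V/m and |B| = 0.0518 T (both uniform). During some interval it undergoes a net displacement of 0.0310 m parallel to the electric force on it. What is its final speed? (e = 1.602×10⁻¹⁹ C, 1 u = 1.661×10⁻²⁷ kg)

v_f ≈ 8.48×10⁴ m/s

B does no work; ΔKE = |q|E d.
½mv_f² = ½mv₀² + |q|Ed = ½(4.983×10⁻²⁷)(3.71×10⁴)² + (3.204×10⁻¹⁹)(1460)(0.0310) ≈ 3.429×10⁻¹⁸ J + 1.450×10⁻¹⁷ J ≈ 1.793×10⁻¹⁷ J.
v_f = √(2·1.793×10⁻¹⁷/4.983×10⁻²⁷) ≈ 8.48×10⁴ m/s.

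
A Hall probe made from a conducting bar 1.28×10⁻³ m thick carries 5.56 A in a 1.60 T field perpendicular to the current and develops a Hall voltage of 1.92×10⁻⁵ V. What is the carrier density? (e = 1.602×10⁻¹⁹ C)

From V_H = IB/(n e t), n = IB/(V_H e t).
n = (5.56)(1.60)/((1.92×10⁻⁵)(1.602×10⁻¹⁹)(1.28×10⁻³)) ≈ 2.26×10²⁷ m⁻³.

n ≈ 2.26×10²⁷ m⁻³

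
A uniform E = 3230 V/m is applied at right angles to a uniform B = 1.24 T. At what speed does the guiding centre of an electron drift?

The steady drift has the magnetic force balancing the electric force, so v_d = E/B.
v_d = 3230/1.24 = 2600 m/s.

v_d ≈ 2600 m/s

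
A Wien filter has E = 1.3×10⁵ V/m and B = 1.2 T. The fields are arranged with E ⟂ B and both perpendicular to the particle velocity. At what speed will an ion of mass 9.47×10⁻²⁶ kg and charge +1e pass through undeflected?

v = 1.1×10⁵ m/s

For undeflected motion the electric and magnetic forces balance: qE = qvB.
v = E/B = 1.3×10⁵/1.2 = 1.1×10⁵ m/s.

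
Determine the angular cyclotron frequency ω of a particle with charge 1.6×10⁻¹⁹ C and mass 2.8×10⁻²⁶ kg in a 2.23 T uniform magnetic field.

ω ≈ 1.27×10⁷ rad/s

ω = |q|B/m.
ω = (1.6×10⁻¹⁹)(2.23)/2.8×10⁻²⁶ ≈ 1.27×10⁷ rad/s.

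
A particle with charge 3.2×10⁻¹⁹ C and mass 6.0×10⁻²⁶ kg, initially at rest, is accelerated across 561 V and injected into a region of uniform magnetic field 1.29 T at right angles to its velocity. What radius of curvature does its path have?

r ≈ 0.0112 m

Acceleration: |q|V = ½mv² ⇒ v = √(2|q|V/m) = √(2·3.2×10⁻¹⁹·561/6.0×10⁻²⁶) ≈ 7.736×10⁴ m/s.
In the field: r = mv/(|q|B) = (6.0×10⁻²⁶)(7.736×10⁴)/((3.2×10⁻¹⁹)(1.29)) ≈ 0.0112 m.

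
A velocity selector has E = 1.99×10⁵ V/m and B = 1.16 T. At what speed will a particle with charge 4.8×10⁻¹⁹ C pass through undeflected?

v = 1.72×10⁵ m/s

Zero net Lorentz force requires |qE| = |q v×B|, i.e. E = vB.
v = E/B = 1.99×10⁵/1.16 = 1.72×10⁵ m/s.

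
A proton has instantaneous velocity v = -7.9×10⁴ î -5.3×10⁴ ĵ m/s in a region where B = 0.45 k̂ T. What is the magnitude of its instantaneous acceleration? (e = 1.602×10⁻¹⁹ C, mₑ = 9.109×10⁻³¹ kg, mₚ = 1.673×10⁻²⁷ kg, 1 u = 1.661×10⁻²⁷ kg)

|a| ≈ 4.10×10¹² m/s²

v×B = (-2.38×10⁴, 3.56×10⁴, 0) N/C.
F = q v×B = (1.602×10⁻¹⁹ C)·(-2.38×10⁴, 3.56×10⁴, 0) = (-3.82×10⁻¹⁵, 5.70×10⁻¹⁵, 0) N.
|a| = |F|/m = 6.858×10⁻¹⁵/1.673×10⁻²⁷ ≈ 4.10×10¹² m/s².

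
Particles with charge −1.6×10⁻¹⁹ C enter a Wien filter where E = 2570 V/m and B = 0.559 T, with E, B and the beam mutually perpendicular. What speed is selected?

Zero net Lorentz force requires |qE| = |q v×B|, i.e. E = vB.
v = E/B = 2570/0.559 = 4600 m/s.
The result is independent of the particle's charge and mass.

v = 4600 m/s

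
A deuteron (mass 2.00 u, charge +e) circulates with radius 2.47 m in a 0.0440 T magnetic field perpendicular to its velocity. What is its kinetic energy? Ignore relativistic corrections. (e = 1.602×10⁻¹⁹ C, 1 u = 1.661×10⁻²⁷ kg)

v = |q|Br/m, then KE = ½mv² = (qBr)²/(2m).
v = (1.602×10⁻¹⁹)(0.0440)(2.47)/3.322×10⁻²⁷ ≈ 5.241×10⁶ m/s.
KE = ½(3.322×10⁻²⁷)(5.241×10⁶)² ≈ 4.56×10⁻¹⁴ J.

KE ≈ 4.56×10⁻¹⁴ J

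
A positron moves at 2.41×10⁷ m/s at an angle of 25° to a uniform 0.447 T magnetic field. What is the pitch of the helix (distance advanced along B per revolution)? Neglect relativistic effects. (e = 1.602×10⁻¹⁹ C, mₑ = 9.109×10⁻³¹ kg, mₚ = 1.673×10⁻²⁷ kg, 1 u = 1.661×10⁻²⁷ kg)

p ≈ 1.75×10⁻³ m

v∥ = v cosθ = 2.41×10⁷·cos25° ≈ 2.184×10⁷ m/s.
T = 2πm/(|q|B) = 2π(9.109×10⁻³¹)/((1.602×10⁻¹⁹)(0.447)) ≈ 7.992×10⁻¹¹ s.
pitch = v∥ T = (2.184×10⁷)(7.992×10⁻¹¹) ≈ 1.75×10⁻³ m.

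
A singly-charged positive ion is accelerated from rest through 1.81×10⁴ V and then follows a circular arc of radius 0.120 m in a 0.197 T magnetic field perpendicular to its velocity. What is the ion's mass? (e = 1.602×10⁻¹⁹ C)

m ≈ 2.47×10⁻²⁷ kg

Combine |q|V = ½mv² and r = mv/(|q|B): eliminate v to get m = qB²r²/(2V).
m = (1.602×10⁻¹⁹)(0.197)²(0.120)²/(2·1.81×10⁴) ≈ 2.47×10⁻²⁷ kg.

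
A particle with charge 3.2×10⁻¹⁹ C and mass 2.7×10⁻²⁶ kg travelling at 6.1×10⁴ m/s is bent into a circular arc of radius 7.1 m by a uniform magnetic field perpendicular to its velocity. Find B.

B ≈ 7.2×10⁻⁴ T

From |q|vB = mv²/r, B = mv/(|q|r).
B = (2.7×10⁻²⁶)(6.1×10⁴)/((3.2×10⁻¹⁹)(7.1)) ≈ 7.2×10⁻⁴ T.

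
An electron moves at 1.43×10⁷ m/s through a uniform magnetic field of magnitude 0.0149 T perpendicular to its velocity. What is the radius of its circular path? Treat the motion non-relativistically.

r ≈ 5.46×10⁻³ m

The magnetic force provides the centripetal force: |q|vB = mv²/r.
r = mv/(|q|B) = (9.109×10⁻³¹)(1.43×10⁷)/((1.602×10⁻¹⁹)(0.0149)) ≈ 5.46×10⁻³ m.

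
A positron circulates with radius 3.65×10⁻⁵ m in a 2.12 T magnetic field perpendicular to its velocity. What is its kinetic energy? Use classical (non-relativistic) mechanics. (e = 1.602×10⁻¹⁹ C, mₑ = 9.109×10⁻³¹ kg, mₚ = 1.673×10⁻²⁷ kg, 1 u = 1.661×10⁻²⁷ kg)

v = |q|Br/m, then KE = ½mv² = (qBr)²/(2m).
v = (1.602×10⁻¹⁹)(2.12)(3.65×10⁻⁵)/9.109×10⁻³¹ ≈ 1.361×10⁷ m/s.
KE = ½(9.109×10⁻³¹)(1.361×10⁷)² ≈ 8.43×10⁻¹⁷ J = 527 eV.

KE ≈ 527 eV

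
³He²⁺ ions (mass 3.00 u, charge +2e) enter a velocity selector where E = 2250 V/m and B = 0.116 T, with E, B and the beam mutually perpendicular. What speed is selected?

v = 1.94×10⁴ m/s

Zero net Lorentz force requires |qE| = |q v×B|, i.e. E = vB.
v = E/B = 2250/0.116 = 1.94×10⁴ m/s.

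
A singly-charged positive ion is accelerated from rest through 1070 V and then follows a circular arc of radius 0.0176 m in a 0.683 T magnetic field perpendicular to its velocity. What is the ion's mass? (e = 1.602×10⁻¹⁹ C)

m ≈ 1.08×10⁻²⁶ kg

Combine |q|V = ½mv² and r = mv/(|q|B): eliminate v to get m = qB²r²/(2V).
m = (1.602×10⁻¹⁹)(0.683)²(0.0176)²/(2·1070) ≈ 1.08×10⁻²⁶ kg.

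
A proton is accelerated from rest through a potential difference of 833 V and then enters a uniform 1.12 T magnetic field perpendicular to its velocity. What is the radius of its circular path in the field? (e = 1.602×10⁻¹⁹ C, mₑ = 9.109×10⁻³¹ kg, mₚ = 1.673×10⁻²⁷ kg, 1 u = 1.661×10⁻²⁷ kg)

r ≈ 3.72×10⁻³ m

Acceleration: |q|V = ½mv² ⇒ v = √(2|q|V/m) = √(2·1.602×10⁻¹⁹·833/1.673×10⁻²⁷) ≈ 3.994×10⁵ m/s.
In the field: r = mv/(|q|B) = (1.673×10⁻²⁷)(3.994×10⁵)/((1.602×10⁻¹⁹)(1.12)) ≈ 3.72×10⁻³ m.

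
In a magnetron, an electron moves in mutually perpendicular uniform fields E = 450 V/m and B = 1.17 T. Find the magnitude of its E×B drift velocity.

v_d ≈ 385 m/s

The E×B drift speed is v_d = E/B.
v_d = 450/1.17 = 385 m/s.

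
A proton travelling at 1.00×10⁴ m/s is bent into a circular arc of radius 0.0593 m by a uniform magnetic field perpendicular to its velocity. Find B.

From |q|vB = mv²/r, B = mv/(|q|r).
B = (1.673×10⁻²⁷)(1.00×10⁴)/((1.602×10⁻¹⁹)(0.0593)) ≈ 1.76×10⁻³ T.

B ≈ 1.76×10⁻³ T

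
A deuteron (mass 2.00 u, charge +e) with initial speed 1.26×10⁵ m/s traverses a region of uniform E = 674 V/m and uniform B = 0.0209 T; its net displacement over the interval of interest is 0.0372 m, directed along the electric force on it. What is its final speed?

v_f ≈ 1.35×10⁵ m/s

B does no work; ΔKE = |q|E d.
½mv_f² = ½mv₀² + |q|Ed = ½(3.322×10⁻²⁷)(1.26×10⁵)² + (1.602×10⁻¹⁹)(674)(0.0372) ≈ 2.637×10⁻¹⁷ J + 4.017×10⁻¹⁸ J ≈ 3.039×10⁻¹⁷ J.
v_f = √(2·3.039×10⁻¹⁷/3.322×10⁻²⁷) ≈ 1.35×10⁵ m/s.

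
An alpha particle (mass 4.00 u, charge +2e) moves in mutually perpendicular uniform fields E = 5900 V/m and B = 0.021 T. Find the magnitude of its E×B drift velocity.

The steady drift has the magnetic force balancing the electric force, so v_d = E/B.
v_d = 5900/0.021 = 2.8×10⁵ m/s.

v_d ≈ 2.8×10⁵ m/s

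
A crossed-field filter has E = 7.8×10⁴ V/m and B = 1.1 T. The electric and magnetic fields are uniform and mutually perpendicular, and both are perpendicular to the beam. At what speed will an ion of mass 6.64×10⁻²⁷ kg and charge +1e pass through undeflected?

Straight-line motion ⇒ electric and magnetic forces cancel, so E = vB.
v = E/B = 7.8×10⁴/1.1 = 7.1×10⁴ m/s.

v = 7.1×10⁴ m/s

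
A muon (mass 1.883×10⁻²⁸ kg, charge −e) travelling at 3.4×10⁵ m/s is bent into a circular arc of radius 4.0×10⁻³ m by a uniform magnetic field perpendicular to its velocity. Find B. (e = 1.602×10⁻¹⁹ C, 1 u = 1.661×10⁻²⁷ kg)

From |q|vB = mv²/r, B = mv/(|q|r).
B = (1.883×10⁻²⁸)(3.4×10⁵)/((1.602×10⁻¹⁹)(4.0×10⁻³)) ≈ 0.10 T.

B ≈ 0.10 T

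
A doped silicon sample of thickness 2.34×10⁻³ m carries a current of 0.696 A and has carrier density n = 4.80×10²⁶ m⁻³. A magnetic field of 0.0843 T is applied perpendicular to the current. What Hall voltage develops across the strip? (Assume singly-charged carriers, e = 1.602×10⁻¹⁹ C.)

V_H = IB/(n e t).
V_H = (0.696)(0.0843)/((4.80×10²⁶)(1.602×10⁻¹⁹)(2.34×10⁻³)) ≈ 3.26×10⁻⁷ V.

V_H ≈ 3.26×10⁻⁷ V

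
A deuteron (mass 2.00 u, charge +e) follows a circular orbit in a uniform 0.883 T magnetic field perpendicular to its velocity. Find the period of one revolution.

T ≈ 1.48×10⁻⁷ s

The cyclotron period depends only on m, q, B: T = 2πm/(|q|B).
T = 2π(3.322×10⁻²⁷)/((1.602×10⁻¹⁹)(0.883)) ≈ 1.48×10⁻⁷ s.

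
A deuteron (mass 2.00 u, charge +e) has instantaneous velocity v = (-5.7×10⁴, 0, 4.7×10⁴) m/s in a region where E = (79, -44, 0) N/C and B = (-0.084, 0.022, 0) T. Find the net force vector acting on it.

v×B = (-1030, -3950, -1250) N/C.
E + v×B = (-955, -3990, -1250) N/C.
F = q(E + v×B) = (1.602×10⁻¹⁹ C)·(-955, -3990, -1250) = (-1.53×10⁻¹⁶, -6.40×10⁻¹⁶, -2.01×10⁻¹⁶) N.

F ≈ (-1.53×10⁻¹⁶, -6.40×10⁻¹⁶, -2.01×10⁻¹⁶) N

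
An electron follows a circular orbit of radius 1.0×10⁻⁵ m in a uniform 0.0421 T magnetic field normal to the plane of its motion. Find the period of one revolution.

T ≈ 8.49×10⁻¹⁰ s

The cyclotron period depends only on m, q, B: T = 2πm/(|q|B).
T = 2π(9.109×10⁻³¹)/((1.602×10⁻¹⁹)(0.0421)) ≈ 8.49×10⁻¹⁰ s.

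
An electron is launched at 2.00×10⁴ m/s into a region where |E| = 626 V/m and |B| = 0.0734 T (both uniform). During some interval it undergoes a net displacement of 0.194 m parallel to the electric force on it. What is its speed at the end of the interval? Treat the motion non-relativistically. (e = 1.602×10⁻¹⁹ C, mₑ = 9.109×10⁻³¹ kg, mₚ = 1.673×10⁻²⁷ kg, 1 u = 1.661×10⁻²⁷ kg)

B does no work; ΔKE = |q|E d.
½mv_f² = ½mv₀² + |q|Ed = ½(9.109×10⁻³¹)(2.00×10⁴)² + (1.602×10⁻¹⁹)(626)(0.194) ≈ 1.822×10⁻²² J + 1.946×10⁻¹⁷ J ≈ 1.946×10⁻¹⁷ J.
v_f = √(2·1.946×10⁻¹⁷/9.109×10⁻³¹) ≈ 6.54×10⁶ m/s.

v_f ≈ 6.54×10⁶ m/s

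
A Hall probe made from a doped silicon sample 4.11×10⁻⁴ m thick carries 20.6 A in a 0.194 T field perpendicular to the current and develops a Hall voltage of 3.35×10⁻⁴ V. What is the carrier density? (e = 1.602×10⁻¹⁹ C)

From V_H = IB/(n e t), n = IB/(V_H e t).
n = (20.6)(0.194)/((3.35×10⁻⁴)(1.602×10⁻¹⁹)(4.11×10⁻⁴)) ≈ 1.81×10²⁶ m⁻³.

n ≈ 1.81×10²⁶ m⁻³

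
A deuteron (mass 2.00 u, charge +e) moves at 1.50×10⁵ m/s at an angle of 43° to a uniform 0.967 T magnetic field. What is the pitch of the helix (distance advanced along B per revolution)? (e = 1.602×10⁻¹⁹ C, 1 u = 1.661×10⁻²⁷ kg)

p ≈ 0.0148 m

v∥ = v cosθ = 1.50×10⁵·cos43° ≈ 1.097×10⁵ m/s.
T = 2πm/(|q|B) = 2π(3.322×10⁻²⁷)/((1.602×10⁻¹⁹)(0.967)) ≈ 1.347×10⁻⁷ s.
pitch = v∥ T = (1.097×10⁵)(1.347×10⁻⁷) ≈ 0.0148 m.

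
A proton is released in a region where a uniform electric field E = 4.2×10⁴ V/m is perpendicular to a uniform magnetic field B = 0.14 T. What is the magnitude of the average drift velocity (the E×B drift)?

The steady drift has the magnetic force balancing the electric force, so v_d = E/B.
v_d = 4.2×10⁴/0.14 = 3.0×10⁵ m/s.

v_d ≈ 3.0×10⁵ m/s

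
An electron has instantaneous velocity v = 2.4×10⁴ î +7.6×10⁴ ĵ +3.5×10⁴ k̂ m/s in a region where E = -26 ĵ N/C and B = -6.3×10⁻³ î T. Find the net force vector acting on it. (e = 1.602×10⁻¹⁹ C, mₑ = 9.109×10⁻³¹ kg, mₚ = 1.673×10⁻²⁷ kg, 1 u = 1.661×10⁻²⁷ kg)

v×B = (0, -220, 479) N/C.
E + v×B = (0, -246, 479) N/C.
F = q(E + v×B) = (−1.602×10⁻¹⁹ C)·(0, -246, 479) = (0, 3.95×10⁻¹⁷, -7.67×10⁻¹⁷) N.

F ≈ (0, 3.95×10⁻¹⁷, -7.67×10⁻¹⁷) N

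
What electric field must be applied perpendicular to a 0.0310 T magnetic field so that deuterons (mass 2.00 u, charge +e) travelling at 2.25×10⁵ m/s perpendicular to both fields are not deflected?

E = 6980 V/m

For straight-line motion qE = qvB, so E = vB.
E = 2.25×10⁵ × 0.0310 = 6980 V/m.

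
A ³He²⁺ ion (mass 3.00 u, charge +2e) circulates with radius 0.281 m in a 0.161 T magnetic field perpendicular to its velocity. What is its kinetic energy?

KE ≈ 1.32×10⁵ eV

v = |q|Br/m, then KE = ½mv² = (qBr)²/(2m).
v = (3.204×10⁻¹⁹)(0.161)(0.281)/4.983×10⁻²⁷ ≈ 2.909×10⁶ m/s.
KE = ½(4.983×10⁻²⁷)(2.909×10⁶)² ≈ 2.11×10⁻¹⁴ J = 1.32×10⁵ eV.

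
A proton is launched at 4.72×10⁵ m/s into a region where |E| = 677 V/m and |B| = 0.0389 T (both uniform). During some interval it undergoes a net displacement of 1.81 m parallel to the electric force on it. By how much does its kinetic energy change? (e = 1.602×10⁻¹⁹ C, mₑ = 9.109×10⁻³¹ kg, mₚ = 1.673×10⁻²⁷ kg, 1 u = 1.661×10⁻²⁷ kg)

The magnetic force is always ⟂ v and does no work; only the electric force changes KE.
ΔKE = F_E · d = |q|E d = (1.602×10⁻¹⁹)(677)(1.81) ≈ 1.96×10⁻¹⁶ J.

ΔKE ≈ 1.96×10⁻¹⁶ J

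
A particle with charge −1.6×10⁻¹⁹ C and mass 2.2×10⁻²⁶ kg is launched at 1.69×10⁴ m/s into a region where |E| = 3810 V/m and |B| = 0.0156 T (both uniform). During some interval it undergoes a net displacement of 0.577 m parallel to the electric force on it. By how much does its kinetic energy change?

The magnetic force is always ⟂ v and does no work; only the electric force changes KE.
ΔKE = F_E · d = |q|E d = (1.6×10⁻¹⁹)(3810)(0.577) ≈ 3.52×10⁻¹⁶ J.

ΔKE ≈ 3.52×10⁻¹⁶ J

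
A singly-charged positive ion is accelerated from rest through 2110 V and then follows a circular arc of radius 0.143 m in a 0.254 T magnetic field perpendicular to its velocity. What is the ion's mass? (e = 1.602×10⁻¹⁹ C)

Combine |q|V = ½mv² and r = mv/(|q|B): eliminate v to get m = qB²r²/(2V).
m = (1.602×10⁻¹⁹)(0.254)²(0.143)²/(2·2110) ≈ 5.01×10⁻²⁶ kg.

m ≈ 5.01×10⁻²⁶ kg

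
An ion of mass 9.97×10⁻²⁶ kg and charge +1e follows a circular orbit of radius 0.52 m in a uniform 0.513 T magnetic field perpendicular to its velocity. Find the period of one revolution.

T ≈ 7.62×10⁻⁶ s

The cyclotron period depends only on m, q, B: T = 2πm/(|q|B).
T = 2π(9.97×10⁻²⁶)/((1.602×10⁻¹⁹)(0.513)) ≈ 7.62×10⁻⁶ s.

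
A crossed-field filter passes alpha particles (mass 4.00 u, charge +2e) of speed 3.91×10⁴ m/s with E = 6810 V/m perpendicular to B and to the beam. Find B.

B = 0.174 T

Balance of forces in the selector: qE = qvB ⇒ B = E/v.
B = 6810/3.91×10⁴ = 0.174 T.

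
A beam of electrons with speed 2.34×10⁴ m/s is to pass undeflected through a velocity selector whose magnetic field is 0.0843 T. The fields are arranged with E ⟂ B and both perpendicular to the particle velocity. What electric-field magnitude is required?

For straight-line motion qE = qvB, so E = vB.
E = 2.34×10⁴ × 0.0843 = 1970 V/m.

E = 1970 V/m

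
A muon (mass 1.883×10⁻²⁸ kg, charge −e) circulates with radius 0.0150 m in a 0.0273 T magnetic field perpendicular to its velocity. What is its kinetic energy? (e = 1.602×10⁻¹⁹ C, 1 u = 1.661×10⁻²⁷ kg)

KE ≈ 1.14×10⁻¹⁷ J

v = |q|Br/m, then KE = ½mv² = (qBr)²/(2m).
v = (1.602×10⁻¹⁹)(0.0273)(0.0150)/1.883×10⁻²⁸ ≈ 3.484×10⁵ m/s.
KE = ½(1.883×10⁻²⁸)(3.484×10⁵)² ≈ 1.14×10⁻¹⁷ J.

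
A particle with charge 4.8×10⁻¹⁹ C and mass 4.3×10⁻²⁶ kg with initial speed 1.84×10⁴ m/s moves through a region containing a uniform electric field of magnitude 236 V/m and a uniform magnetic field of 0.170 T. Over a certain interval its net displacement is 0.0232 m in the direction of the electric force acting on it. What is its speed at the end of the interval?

v_f ≈ 2.15×10⁴ m/s

B does no work; ΔKE = |q|E d.
½mv_f² = ½mv₀² + |q|Ed = ½(4.3×10⁻²⁶)(1.84×10⁴)² + (4.8×10⁻¹⁹)(236)(0.0232) ≈ 7.279×10⁻¹⁸ J + 2.628×10⁻¹⁸ J ≈ 9.907×10⁻¹⁸ J.
v_f = √(2·9.907×10⁻¹⁸/4.3×10⁻²⁶) ≈ 2.15×10⁴ m/s.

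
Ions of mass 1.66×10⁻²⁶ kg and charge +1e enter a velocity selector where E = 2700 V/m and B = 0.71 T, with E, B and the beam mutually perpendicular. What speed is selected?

For undeflected motion the electric and magnetic forces balance: qE = qvB.
v = E/B = 2700/0.71 = 3800 m/s.

v = 3800 m/s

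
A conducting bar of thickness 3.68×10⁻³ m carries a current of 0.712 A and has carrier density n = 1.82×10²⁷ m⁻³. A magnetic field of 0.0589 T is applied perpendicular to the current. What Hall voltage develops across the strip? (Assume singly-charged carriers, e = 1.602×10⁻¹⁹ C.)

V_H ≈ 3.91×10⁻⁸ V

V_H = IB/(n e t).
V_H = (0.712)(0.0589)/((1.82×10²⁷)(1.602×10⁻¹⁹)(3.68×10⁻³)) ≈ 3.91×10⁻⁸ V.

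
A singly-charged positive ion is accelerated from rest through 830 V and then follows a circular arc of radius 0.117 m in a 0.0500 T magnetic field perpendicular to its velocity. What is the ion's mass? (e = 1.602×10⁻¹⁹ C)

m ≈ 3.30×10⁻²⁷ kg

Combine |q|V = ½mv² and r = mv/(|q|B): eliminate v to get m = qB²r²/(2V).
m = (1.602×10⁻¹⁹)(0.0500)²(0.117)²/(2·830) ≈ 3.30×10⁻²⁷ kg.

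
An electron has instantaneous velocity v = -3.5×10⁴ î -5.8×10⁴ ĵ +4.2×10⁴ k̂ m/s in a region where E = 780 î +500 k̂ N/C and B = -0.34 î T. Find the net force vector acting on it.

v×B = (0, -1.43×10⁴, -1.97×10⁴) N/C.
E + v×B = (780, -1.43×10⁴, -1.92×10⁴) N/C.
F = q(E + v×B) = (−1.602×10⁻¹⁹ C)·(780, -1.43×10⁴, -1.92×10⁴) = (-1.25×10⁻¹⁶, 2.29×10⁻¹⁵, 3.08×10⁻¹⁵) N.

F ≈ (-1.25×10⁻¹⁶, 2.29×10⁻¹⁵, 3.08×10⁻¹⁵) N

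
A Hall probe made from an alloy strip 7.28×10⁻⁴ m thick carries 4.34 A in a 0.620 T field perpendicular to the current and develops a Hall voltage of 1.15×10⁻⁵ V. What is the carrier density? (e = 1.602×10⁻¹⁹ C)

From V_H = IB/(n e t), n = IB/(V_H e t).
n = (4.34)(0.620)/((1.15×10⁻⁵)(1.602×10⁻¹⁹)(7.28×10⁻⁴)) ≈ 2.01×10²⁷ m⁻³.

n ≈ 2.01×10²⁷ m⁻³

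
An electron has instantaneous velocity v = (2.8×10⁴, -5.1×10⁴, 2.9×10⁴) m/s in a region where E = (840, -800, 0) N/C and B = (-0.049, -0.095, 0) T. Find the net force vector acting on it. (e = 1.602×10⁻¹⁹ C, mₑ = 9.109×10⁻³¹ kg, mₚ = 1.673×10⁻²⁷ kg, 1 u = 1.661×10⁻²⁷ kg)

F ≈ (-5.76×10⁻¹⁶, 3.56×10⁻¹⁶, 8.26×10⁻¹⁶) N

v×B = (2760, -1420, -5160) N/C.
E + v×B = (3600, -2220, -5160) N/C.
F = q(E + v×B) = (−1.602×10⁻¹⁹ C)·(3600, -2220, -5160) = (-5.76×10⁻¹⁶, 3.56×10⁻¹⁶, 8.26×10⁻¹⁶) N.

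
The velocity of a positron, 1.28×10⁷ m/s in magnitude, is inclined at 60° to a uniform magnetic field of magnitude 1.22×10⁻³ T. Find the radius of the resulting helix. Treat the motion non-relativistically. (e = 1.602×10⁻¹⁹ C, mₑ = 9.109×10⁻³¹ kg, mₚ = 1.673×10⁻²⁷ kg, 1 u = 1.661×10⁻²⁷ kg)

v⊥ = v sinθ = 1.28×10⁷·sin60° ≈ 1.109×10⁷ m/s.
r = m v⊥/(|q|B) = (9.109×10⁻³¹)(1.109×10⁷)/((1.602×10⁻¹⁹)(1.22×10⁻³)) ≈ 0.0517 m.

r ≈ 0.0517 m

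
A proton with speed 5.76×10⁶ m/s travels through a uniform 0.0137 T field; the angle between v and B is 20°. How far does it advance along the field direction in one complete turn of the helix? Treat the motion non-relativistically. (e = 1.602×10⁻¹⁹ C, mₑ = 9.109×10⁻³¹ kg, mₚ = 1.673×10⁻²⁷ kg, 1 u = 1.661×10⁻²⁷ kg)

v∥ = v cosθ = 5.76×10⁶·cos20° ≈ 5.413×10⁶ m/s.
T = 2πm/(|q|B) = 2π(1.673×10⁻²⁷)/((1.602×10⁻¹⁹)(0.0137)) ≈ 4.790×10⁻⁶ s.
pitch = v∥ T = (5.413×10⁶)(4.790×10⁻⁶) ≈ 25.9 m.

p ≈ 25.9 m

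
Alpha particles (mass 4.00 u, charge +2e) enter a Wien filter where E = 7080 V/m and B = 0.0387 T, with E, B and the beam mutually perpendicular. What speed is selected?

For undeflected motion the electric and magnetic forces balance: qE = qvB.
v = E/B = 7080/0.0387 = 1.83×10⁵ m/s.

v = 1.83×10⁵ m/s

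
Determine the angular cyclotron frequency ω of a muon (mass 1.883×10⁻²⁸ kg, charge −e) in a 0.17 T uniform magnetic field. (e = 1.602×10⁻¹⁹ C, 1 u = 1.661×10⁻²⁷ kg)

ω ≈ 1.4×10⁸ rad/s

ω = |q|B/m.
ω = (1.602×10⁻¹⁹)(0.17)/1.883×10⁻²⁸ ≈ 1.4×10⁸ rad/s.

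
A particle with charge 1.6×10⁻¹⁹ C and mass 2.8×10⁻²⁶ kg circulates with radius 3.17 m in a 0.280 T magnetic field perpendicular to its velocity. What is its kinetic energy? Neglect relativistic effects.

KE ≈ 3.60×10⁻¹³ J

v = |q|Br/m, then KE = ½mv² = (qBr)²/(2m).
v = (1.6×10⁻¹⁹)(0.280)(3.17)/2.8×10⁻²⁶ ≈ 5.072×10⁶ m/s.
KE = ½(2.8×10⁻²⁶)(5.072×10⁶)² ≈ 3.60×10⁻¹³ J.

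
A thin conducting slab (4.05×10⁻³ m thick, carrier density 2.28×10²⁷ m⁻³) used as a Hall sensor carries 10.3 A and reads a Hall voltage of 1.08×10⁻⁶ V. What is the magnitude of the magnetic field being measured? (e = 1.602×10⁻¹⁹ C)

From V_H = IB/(n e t), B = V_H n e t / I.
B = (1.08×10⁻⁶)(2.28×10²⁷)(1.602×10⁻¹⁹)(4.05×10⁻³)/10.3 ≈ 0.155 T.

B ≈ 0.155 T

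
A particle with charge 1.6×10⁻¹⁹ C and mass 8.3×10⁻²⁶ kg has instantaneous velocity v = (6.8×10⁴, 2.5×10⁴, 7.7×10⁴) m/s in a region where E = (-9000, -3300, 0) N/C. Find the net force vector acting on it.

Only an electric field acts, so F = qE = (1.6×10⁻¹⁹ C)·(-9000, -3300, 0) = (-1.44×10⁻¹⁵, -5.28×10⁻¹⁶, 0) N.

F ≈ (-1.44×10⁻¹⁵, -5.28×10⁻¹⁶, 0) N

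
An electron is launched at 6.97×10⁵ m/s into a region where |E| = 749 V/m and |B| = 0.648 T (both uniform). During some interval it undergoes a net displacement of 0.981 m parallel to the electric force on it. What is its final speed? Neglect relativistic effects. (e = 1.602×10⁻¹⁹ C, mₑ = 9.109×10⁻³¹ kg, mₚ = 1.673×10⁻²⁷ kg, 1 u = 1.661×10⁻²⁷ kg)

B does no work; ΔKE = |q|E d.
½mv_f² = ½mv₀² + |q|Ed = ½(9.109×10⁻³¹)(6.97×10⁵)² + (1.602×10⁻¹⁹)(749)(0.981) ≈ 2.213×10⁻¹⁹ J + 1.177×10⁻¹⁶ J ≈ 1.179×10⁻¹⁶ J.
v_f = √(2·1.179×10⁻¹⁶/9.109×10⁻³¹) ≈ 1.61×10⁷ m/s.

v_f ≈ 1.61×10⁷ m/s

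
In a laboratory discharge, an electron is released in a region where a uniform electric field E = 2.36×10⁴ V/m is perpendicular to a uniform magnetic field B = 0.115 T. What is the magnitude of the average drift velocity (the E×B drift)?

v_d ≈ 2.05×10⁵ m/s

The E×B drift speed is v_d = E/B.
v_d = 2.36×10⁴/0.115 = 2.05×10⁵ m/s.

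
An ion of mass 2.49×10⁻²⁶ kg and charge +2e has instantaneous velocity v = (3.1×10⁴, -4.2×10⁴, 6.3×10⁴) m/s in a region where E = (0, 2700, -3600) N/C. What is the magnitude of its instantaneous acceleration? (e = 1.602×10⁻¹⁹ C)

|a| ≈ 5.79×10¹⁰ m/s²

Only an electric field acts, so F = qE = (3.204×10⁻¹⁹ C)·(0, 2700, -3600) = (0, 8.65×10⁻¹⁶, -1.15×10⁻¹⁵) N.
|a| = |F|/m = 1.442×10⁻¹⁵/2.49×10⁻²⁶ ≈ 5.79×10¹⁰ m/s².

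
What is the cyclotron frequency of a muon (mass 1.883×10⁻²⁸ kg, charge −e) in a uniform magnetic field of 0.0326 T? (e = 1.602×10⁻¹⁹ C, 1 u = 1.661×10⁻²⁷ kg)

f = |q|B/(2πm).
f = (1.602×10⁻¹⁹)(0.0326)/(2π·1.883×10⁻²⁸) ≈ 4.41×10⁶ Hz.

f ≈ 4.41×10⁶ Hz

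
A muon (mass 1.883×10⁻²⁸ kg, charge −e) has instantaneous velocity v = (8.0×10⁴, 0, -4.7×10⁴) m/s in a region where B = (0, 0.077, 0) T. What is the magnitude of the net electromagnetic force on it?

|F| ≈ 1.14×10⁻¹⁵ N

v×B = (3620, 0, 6160) N/C.
F = q v×B = (−1.602×10⁻¹⁹ C)·(3620, 0, 6160) = (-5.80×10⁻¹⁶, 0, -9.87×10⁻¹⁶) N.
|F| = 1.14×10⁻¹⁵ N.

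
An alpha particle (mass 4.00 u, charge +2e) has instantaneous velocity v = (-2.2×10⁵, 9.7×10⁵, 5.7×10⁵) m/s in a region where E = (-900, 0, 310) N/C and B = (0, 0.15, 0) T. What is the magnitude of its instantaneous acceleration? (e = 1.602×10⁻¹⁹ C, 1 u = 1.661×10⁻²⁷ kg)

|a| ≈ 4.45×10¹² m/s²

v×B = (-8.55×10⁴, 0, -3.30×10⁴) N/C.
E + v×B = (-8.64×10⁴, 0, -3.27×10⁴) N/C.
F = q(E + v×B) = (3.204×10⁻¹⁹ C)·(-8.64×10⁴, 0, -3.27×10⁴) = (-2.77×10⁻¹⁴, 0, -1.05×10⁻¹⁴) N.
|a| = |F|/m = 2.960×10⁻¹⁴/6.644×10⁻²⁷ ≈ 4.45×10¹² m/s².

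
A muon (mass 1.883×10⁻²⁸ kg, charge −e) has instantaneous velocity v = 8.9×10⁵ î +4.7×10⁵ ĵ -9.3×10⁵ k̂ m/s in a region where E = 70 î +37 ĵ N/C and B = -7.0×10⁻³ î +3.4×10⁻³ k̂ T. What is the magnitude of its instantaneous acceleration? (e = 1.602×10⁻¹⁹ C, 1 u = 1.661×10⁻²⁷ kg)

|a| ≈ 4.34×10¹² m/s²

v×B = (1600, 3480, 3290) N/C.
E + v×B = (1670, 3520, 3290) N/C.
F = q(E + v×B) = (−1.602×10⁻¹⁹ C)·(1670, 3520, 3290) = (-2.67×10⁻¹⁶, -5.64×10⁻¹⁶, -5.27×10⁻¹⁶) N.
|a| = |F|/m = 8.169×10⁻¹⁶/1.883×10⁻²⁸ ≈ 4.34×10¹² m/s².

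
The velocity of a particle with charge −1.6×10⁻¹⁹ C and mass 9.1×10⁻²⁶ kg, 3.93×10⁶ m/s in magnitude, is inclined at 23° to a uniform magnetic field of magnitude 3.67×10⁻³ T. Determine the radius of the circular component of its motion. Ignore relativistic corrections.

v⊥ = v sinθ = 3.93×10⁶·sin23° ≈ 1.536×10⁶ m/s.
r = m v⊥/(|q|B) = (9.1×10⁻²⁶)(1.536×10⁶)/((1.6×10⁻¹⁹)(3.67×10⁻³)) ≈ 238 m.

r ≈ 238 m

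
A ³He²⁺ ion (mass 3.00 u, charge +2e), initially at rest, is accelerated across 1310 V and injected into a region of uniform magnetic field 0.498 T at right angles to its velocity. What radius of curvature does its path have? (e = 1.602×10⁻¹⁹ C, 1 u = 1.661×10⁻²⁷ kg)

r ≈ 0.0128 m

Acceleration: |q|V = ½mv² ⇒ v = √(2|q|V/m) = √(2·3.204×10⁻¹⁹·1310/4.983×10⁻²⁷) ≈ 4.104×10⁵ m/s.
In the field: r = mv/(|q|B) = (4.983×10⁻²⁷)(4.104×10⁵)/((3.204×10⁻¹⁹)(0.498)) ≈ 0.0128 m.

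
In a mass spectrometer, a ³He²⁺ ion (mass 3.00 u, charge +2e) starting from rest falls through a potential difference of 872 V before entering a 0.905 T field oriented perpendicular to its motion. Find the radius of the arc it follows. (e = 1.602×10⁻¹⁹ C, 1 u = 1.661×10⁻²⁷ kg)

r ≈ 5.75×10⁻³ m

Acceleration: |q|V = ½mv² ⇒ v = √(2|q|V/m) = √(2·3.204×10⁻¹⁹·872/4.983×10⁻²⁷) ≈ 3.349×10⁵ m/s.
In the field: r = mv/(|q|B) = (4.983×10⁻²⁷)(3.349×10⁵)/((3.204×10⁻¹⁹)(0.905)) ≈ 5.75×10⁻³ m.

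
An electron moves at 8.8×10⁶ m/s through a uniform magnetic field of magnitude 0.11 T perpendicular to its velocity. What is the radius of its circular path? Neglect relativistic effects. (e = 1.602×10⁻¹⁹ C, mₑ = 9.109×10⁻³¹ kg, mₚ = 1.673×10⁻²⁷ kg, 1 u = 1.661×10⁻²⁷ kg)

The magnetic force provides the centripetal force: |q|vB = mv²/r.
r = mv/(|q|B) = (9.109×10⁻³¹)(8.8×10⁶)/((1.602×10⁻¹⁹)(0.11)) ≈ 4.5×10⁻⁴ m.

r ≈ 4.5×10⁻⁴ m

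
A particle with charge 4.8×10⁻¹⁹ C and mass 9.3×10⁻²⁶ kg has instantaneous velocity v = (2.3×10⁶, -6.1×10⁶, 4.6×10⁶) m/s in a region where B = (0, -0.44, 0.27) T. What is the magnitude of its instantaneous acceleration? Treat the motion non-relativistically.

|a| ≈ 6.43×10¹² m/s²

v×B = (3.77×10⁵, -6.21×10⁵, -1.01×10⁶) N/C.
F = q v×B = (4.8×10⁻¹⁹ C)·(3.77×10⁵, -6.21×10⁵, -1.01×10⁶) = (1.81×10⁻¹³, -2.98×10⁻¹³, -4.86×10⁻¹³) N.
|a| = |F|/m = 5.980×10⁻¹³/9.3×10⁻²⁶ ≈ 6.43×10¹² m/s².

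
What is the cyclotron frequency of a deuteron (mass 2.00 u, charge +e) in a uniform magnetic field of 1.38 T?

f = |q|B/(2πm).
f = (1.602×10⁻¹⁹)(1.38)/(2π·3.322×10⁻²⁷) ≈ 1.06×10⁷ Hz.

f ≈ 1.06×10⁷ Hz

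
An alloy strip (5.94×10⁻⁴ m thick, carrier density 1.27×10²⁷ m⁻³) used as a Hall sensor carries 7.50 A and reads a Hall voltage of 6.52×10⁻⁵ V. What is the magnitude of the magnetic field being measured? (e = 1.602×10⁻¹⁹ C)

B ≈ 1.05 T

From V_H = IB/(n e t), B = V_H n e t / I.
B = (6.52×10⁻⁵)(1.27×10²⁷)(1.602×10⁻¹⁹)(5.94×10⁻⁴)/7.50 ≈ 1.05 T.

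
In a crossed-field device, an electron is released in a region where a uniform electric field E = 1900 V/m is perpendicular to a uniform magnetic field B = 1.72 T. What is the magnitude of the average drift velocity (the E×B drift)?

The E×B drift speed is v_d = E/B.
v_d = 1900/1.72 = 1100 m/s.

v_d ≈ 1100 m/s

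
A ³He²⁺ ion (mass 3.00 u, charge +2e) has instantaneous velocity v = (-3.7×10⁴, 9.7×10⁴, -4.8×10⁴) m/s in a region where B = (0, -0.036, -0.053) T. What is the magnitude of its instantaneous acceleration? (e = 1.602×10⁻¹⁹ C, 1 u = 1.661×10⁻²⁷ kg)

|a| ≈ 4.67×10¹¹ m/s²

v×B = (-6870, -1960, 1330) N/C.
F = q v×B = (3.204×10⁻¹⁹ C)·(-6870, -1960, 1330) = (-2.20×10⁻¹⁵, -6.28×10⁻¹⁶, 4.27×10⁻¹⁶) N.
|a| = |F|/m = 2.328×10⁻¹⁵/4.983×10⁻²⁷ ≈ 4.67×10¹¹ m/s².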